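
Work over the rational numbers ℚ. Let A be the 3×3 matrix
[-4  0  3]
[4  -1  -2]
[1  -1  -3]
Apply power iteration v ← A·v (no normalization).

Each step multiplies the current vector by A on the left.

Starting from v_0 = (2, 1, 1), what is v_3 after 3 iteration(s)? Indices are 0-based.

v_0 = (2, 1, 1).
v_1 = A·v_0 = (-5, 5, -2).
v_2 = A·v_1 = (14, -21, -4).
v_3 = A·v_2 = (-68, 85, 47).

v_3 = (-68, 85, 47)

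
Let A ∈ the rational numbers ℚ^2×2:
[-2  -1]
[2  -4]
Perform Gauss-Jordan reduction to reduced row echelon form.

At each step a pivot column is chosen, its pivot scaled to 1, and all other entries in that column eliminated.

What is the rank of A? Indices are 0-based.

rank = 2

[1] R0 /= -2  ⇒  (1, 1/2)
     R1 -= 2·R0  ⇒  (0, -5)
[2] R1 /= -5  ⇒  (0, 1)
     R0 -= 1/2·R1  ⇒  (1, 0)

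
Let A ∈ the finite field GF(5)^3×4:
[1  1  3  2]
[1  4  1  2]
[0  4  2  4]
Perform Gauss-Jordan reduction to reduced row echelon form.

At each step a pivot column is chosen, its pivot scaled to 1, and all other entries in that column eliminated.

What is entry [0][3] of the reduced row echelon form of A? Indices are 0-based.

pivot(0,0)=1: scale R0 → (1, 1, 3, 2)
  clear (1,0): R1 −= (1)R0 → (0, 3, 3, 0)
pivot(1,1)=3: scale R1 → (0, 1, 1, 0)
  clear (0,1): R0 −= (1)R1 → (1, 0, 2, 2)
  clear (2,1): R2 −= (4)R1 → (0, 0, 3, 4)
pivot(2,2)=3: scale R2 → (0, 0, 1, 3)
  clear (0,2): R0 −= (2)R2 → (1, 0, 0, 1)
  clear (1,2): R1 −= (1)R2 → (0, 1, 0, 2)

M[0][3] = 1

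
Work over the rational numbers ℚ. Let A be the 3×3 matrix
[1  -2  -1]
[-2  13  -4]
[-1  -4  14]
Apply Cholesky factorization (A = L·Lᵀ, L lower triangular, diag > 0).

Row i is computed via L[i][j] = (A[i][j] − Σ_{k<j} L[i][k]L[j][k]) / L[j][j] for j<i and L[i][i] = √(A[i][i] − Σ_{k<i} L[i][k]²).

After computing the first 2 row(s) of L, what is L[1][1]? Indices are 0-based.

L[1][1] = 3

Step 1: L[0][0] = √(1) = 1.
  L[1][0] = (-2) / L[0][0] = -2.
Step 2: L[1][1] = √(9) = 3.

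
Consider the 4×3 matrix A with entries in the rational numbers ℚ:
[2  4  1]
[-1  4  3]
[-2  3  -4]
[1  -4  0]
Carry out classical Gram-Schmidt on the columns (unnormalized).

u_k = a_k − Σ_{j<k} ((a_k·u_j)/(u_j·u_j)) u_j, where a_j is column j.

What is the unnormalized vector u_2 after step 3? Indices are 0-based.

Step 1: u_0 = a_0 = (2, -1, -2, 1).
Step 2: u_1 = a_1 − (-3/5)·u_0 = (26/5, 17/5, 9/5, -17/5).
Step 3: u_2 = a_2 − (7/10)·u_0 − (41/267)·u_1 = (-320/267, 1697/534, -256/89, -95/534).

u_2 = (-320/267, 1697/534, -256/89, -95/534)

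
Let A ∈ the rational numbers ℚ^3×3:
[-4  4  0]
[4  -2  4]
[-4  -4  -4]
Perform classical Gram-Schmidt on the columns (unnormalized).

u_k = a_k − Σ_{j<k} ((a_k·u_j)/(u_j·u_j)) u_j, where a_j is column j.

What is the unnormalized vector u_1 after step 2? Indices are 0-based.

u_1 = (10/3, -4/3, -14/3)

Step 1: u_0 = a_0 = (-4, 4, -4).
Step 2: u_1 = a_1 − (-1/6)·u_0 = (10/3, -4/3, -14/3).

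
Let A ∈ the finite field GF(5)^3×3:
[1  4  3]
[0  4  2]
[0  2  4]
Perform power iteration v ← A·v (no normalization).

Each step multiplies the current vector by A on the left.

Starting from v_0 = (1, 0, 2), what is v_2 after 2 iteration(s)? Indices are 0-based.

v_2 = (2, 2, 0)

v_0 = (1, 0, 2).
v_1 = A·v_0 = (2, 4, 3).
v_2 = A·v_1 = (2, 2, 0).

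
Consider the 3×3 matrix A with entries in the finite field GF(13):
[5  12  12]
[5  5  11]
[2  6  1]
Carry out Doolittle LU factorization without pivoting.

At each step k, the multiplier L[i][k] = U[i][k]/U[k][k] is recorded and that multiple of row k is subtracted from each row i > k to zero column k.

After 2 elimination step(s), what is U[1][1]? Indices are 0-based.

Step 1: pivot at (0,0) is 5.
  row1 ← row1 − (1)·row0  ⇒  L[1][0]=1, U row1=(0, 6, 12)
  row2 ← row2 − (3)·row0  ⇒  L[2][0]=3, U row2=(0, 9, 4)
Step 2: pivot at (1,1) is 6.
  row2 ← row2 − (8)·row1  ⇒  L[2][1]=8, U row2=(0, 0, 12)

U[1][1] = 6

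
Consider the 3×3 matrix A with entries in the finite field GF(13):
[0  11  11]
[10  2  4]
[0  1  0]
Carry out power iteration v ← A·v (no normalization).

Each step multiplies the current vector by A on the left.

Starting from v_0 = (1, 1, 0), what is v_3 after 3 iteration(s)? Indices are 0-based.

v_3 = (12, 12, 8)

v_0 = (1, 1, 0).
v_1 = A·v_0 = (11, 12, 1).
v_2 = A·v_1 = (0, 8, 12).
v_3 = A·v_2 = (12, 12, 8).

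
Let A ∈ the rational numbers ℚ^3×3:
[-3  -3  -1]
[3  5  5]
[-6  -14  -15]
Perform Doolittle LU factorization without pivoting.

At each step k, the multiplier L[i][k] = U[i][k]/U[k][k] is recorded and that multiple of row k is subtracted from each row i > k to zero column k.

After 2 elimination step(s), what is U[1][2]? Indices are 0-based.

k=0: U[0][0]=-3
  eliminate (1,0): mult=-1, new row 1: (0, 2, 4); set L[1][0]=-1
  eliminate (2,0): mult=2, new row 2: (0, -8, -13); set L[2][0]=2
k=1: U[1][1]=2
  eliminate (2,1): mult=-4, new row 2: (0, 0, 3); set L[2][1]=-4

U[1][2] = 4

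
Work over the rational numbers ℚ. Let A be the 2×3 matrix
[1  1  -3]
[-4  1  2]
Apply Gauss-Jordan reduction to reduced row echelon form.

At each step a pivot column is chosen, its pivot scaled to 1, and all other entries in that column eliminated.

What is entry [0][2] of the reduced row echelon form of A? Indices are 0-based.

[1] R0 /= 1  ⇒  (1, 1, -3)
     R1 -= -4·R0  ⇒  (0, 5, -10)
[2] R1 /= 5  ⇒  (0, 1, -2)
     R0 -= 1·R1  ⇒  (1, 0, -1)

M[0][2] = -1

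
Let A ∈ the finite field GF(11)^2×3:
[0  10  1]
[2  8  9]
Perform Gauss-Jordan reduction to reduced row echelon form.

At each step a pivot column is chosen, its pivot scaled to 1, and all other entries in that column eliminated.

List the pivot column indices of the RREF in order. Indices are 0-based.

[1] R0 <-> R1
[1] R0 /= 2  ⇒  (1, 4, 10)
[2] R1 /= 10  ⇒  (0, 1, 10)
     R0 -= 4·R1  ⇒  (1, 0, 3)

pivot columns: 0, 1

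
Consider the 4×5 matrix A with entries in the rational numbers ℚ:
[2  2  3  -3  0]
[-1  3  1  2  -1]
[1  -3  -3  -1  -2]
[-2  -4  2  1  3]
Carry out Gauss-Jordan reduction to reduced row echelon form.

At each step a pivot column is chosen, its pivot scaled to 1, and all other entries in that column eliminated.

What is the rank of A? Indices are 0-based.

rank = 4

pivot(0,0)=2: scale R0 → (1, 1, 3/2, -3/2, 0)
  clear (1,0): R1 −= (-1)R0 → (0, 4, 5/2, 1/2, -1)
  clear (2,0): R2 −= (1)R0 → (0, -4, -9/2, 1/2, -2)
  clear (3,0): R3 −= (-2)R0 → (0, -2, 5, -2, 3)
pivot(1,1)=4: scale R1 → (0, 1, 5/8, 1/8, -1/4)
  clear (0,1): R0 −= (1)R1 → (1, 0, 7/8, -13/8, 1/4)
  clear (2,1): R2 −= (-4)R1 → (0, 0, -2, 1, -3)
  clear (3,1): R3 −= (-2)R1 → (0, 0, 25/4, -7/4, 5/2)
pivot(2,2)=-2: scale R2 → (0, 0, 1, -1/2, 3/2)
  clear (0,2): R0 −= (7/8)R2 → (1, 0, 0, -19/16, -17/16)
  clear (1,2): R1 −= (5/8)R2 → (0, 1, 0, 7/16, -19/16)
  clear (3,2): R3 −= (25/4)R2 → (0, 0, 0, 11/8, -55/8)
pivot(3,3)=11/8: scale R3 → (0, 0, 0, 1, -5)
  clear (0,3): R0 −= (-19/16)R3 → (1, 0, 0, 0, -7)
  clear (1,3): R1 −= (7/16)R3 → (0, 1, 0, 0, 1)
  clear (2,3): R2 −= (-1/2)R3 → (0, 0, 1, 0, -1)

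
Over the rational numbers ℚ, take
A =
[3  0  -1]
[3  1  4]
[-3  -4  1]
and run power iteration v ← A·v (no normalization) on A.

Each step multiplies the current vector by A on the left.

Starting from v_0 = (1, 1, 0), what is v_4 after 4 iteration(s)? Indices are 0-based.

v_4 = (260, 65, 120)

v_0 = (1, 1, 0).
v_1 = A·v_0 = (3, 4, -7).
v_2 = A·v_1 = (16, -15, -32).
v_3 = A·v_2 = (80, -95, -20).
v_4 = A·v_3 = (260, 65, 120).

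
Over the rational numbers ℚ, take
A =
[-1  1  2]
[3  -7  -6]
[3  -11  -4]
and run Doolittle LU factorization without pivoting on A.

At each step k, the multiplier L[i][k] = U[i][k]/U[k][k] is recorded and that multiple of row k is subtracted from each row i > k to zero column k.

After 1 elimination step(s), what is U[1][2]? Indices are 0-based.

U[1][2] = 0

[col 0] pivot -1
  R1 -= -3*R0 → (0, -4, 0)  (L[1][0] := -3)
  R2 -= -3*R0 → (0, -8, 2)  (L[2][0] := -3)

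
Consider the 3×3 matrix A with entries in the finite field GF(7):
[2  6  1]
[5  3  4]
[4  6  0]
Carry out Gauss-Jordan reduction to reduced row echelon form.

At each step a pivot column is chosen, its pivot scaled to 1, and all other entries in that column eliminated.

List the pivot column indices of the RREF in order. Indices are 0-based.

pivot columns: 0, 1, 2

step 1: normalize row 0 (÷2) = (1, 3, 4)
  row 1: subtract 5×row0 = (0, 2, 5)
  row 2: subtract 4×row0 = (0, 1, 5)
step 2: normalize row 1 (÷2) = (0, 1, 6)
  row 0: subtract 3×row1 = (1, 0, 0)
  row 2: subtract 1×row1 = (0, 0, 6)
step 3: normalize row 2 (÷6) = (0, 0, 1)
  row 1: subtract 6×row2 = (0, 1, 0)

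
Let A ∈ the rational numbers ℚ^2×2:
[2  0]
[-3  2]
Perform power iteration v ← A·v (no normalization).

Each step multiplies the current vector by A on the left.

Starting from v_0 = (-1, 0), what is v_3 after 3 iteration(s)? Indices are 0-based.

v_3 = (-8, 36)

v_0 = (-1, 0).
v_1 = A·v_0 = (-2, 3).
v_2 = A·v_1 = (-4, 12).
v_3 = A·v_2 = (-8, 36).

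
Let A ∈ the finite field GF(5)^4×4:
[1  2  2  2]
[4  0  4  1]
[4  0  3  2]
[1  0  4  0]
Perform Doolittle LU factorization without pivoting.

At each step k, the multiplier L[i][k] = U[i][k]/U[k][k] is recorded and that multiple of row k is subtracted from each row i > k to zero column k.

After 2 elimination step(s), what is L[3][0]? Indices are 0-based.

Step 1: pivot at (0,0) is 1.
  row1 ← row1 − (4)·row0  ⇒  L[1][0]=4, U row1=(0, 2, 1, 3)
  row2 ← row2 − (4)·row0  ⇒  L[2][0]=4, U row2=(0, 2, 0, 4)
  row3 ← row3 − (1)·row0  ⇒  L[3][0]=1, U row3=(0, 3, 2, 3)
Step 2: pivot at (1,1) is 2.
  row2 ← row2 − (1)·row1  ⇒  L[2][1]=1, U row2=(0, 0, 4, 1)
  row3 ← row3 − (4)·row1  ⇒  L[3][1]=4, U row3=(0, 0, 3, 1)

L[3][0] = 1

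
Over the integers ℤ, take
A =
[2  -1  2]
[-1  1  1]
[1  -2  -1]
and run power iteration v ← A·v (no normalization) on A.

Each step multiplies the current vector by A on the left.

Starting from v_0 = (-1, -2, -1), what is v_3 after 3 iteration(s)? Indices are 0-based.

v_3 = (4, -4, 0)

v_0 = (-1, -2, -1).
v_1 = A·v_0 = (-2, -2, 4).
v_2 = A·v_1 = (6, 4, -2).
v_3 = A·v_2 = (4, -4, 0).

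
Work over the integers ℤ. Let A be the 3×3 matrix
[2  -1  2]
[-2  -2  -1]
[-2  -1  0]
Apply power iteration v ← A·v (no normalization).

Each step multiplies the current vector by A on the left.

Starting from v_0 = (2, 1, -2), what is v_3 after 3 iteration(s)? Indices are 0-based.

v_3 = (-19, -20, 1)

v_0 = (2, 1, -2).
v_1 = A·v_0 = (-1, -4, -5).
v_2 = A·v_1 = (-8, 15, 6).
v_3 = A·v_2 = (-19, -20, 1).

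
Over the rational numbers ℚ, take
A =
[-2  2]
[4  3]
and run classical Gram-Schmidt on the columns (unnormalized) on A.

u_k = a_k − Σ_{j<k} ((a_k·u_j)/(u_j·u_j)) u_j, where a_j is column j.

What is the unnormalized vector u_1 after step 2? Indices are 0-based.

u_1 = (14/5, 7/5)

Step 1: u_0 = a_0 = (-2, 4).
Step 2: u_1 = a_1 − (2/5)·u_0 = (14/5, 7/5).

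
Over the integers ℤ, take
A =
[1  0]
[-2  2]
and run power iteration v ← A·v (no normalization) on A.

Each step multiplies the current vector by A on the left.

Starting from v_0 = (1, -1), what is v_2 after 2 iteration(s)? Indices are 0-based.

v_0 = (1, -1).
v_1 = A·v_0 = (1, -4).
v_2 = A·v_1 = (1, -10).

v_2 = (1, -10)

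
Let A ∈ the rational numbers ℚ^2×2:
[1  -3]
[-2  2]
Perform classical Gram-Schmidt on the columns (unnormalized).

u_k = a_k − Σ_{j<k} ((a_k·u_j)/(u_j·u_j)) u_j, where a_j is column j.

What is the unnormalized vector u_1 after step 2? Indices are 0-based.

u_1 = (-8/5, -4/5)

Step 1: u_0 = a_0 = (1, -2).
Step 2: u_1 = a_1 − (-7/5)·u_0 = (-8/5, -4/5).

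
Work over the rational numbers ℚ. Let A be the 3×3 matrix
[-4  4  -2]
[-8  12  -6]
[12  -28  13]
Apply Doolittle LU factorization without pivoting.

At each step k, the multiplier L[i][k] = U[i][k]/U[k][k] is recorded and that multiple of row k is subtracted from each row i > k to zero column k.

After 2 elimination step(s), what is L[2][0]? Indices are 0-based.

L[2][0] = -3

Step 1: pivot at (0,0) is -4.
  row1 ← row1 − (2)·row0  ⇒  L[1][0]=2, U row1=(0, 4, -2)
  row2 ← row2 − (-3)·row0  ⇒  L[2][0]=-3, U row2=(0, -16, 7)
Step 2: pivot at (1,1) is 4.
  row2 ← row2 − (-4)·row1  ⇒  L[2][1]=-4, U row2=(0, 0, -1)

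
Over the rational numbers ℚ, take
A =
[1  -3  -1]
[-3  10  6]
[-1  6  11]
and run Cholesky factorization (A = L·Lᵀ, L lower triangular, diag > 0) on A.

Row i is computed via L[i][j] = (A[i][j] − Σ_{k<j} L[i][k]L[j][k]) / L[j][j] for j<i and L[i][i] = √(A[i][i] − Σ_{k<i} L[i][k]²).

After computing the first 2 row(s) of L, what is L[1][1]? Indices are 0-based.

L[1][1] = 1

Step 1: L[0][0] = √(1) = 1.
  L[1][0] = (-3) / L[0][0] = -3.
Step 2: L[1][1] = √(1) = 1.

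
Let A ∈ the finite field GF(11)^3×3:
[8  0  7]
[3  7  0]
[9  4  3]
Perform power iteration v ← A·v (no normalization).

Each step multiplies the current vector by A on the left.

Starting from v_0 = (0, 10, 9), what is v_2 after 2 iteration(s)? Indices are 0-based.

v_0 = (0, 10, 9).
v_1 = A·v_0 = (8, 4, 1).
v_2 = A·v_1 = (5, 8, 3).

v_2 = (5, 8, 3)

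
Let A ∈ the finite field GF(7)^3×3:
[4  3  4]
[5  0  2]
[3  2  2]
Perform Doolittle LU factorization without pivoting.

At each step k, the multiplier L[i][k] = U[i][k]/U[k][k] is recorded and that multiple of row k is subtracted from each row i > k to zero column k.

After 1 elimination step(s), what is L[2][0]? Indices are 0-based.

L[2][0] = 6

k=0: U[0][0]=4
  eliminate (1,0): mult=3, new row 1: (0, 5, 4); set L[1][0]=3
  eliminate (2,0): mult=6, new row 2: (0, 5, 6); set L[2][0]=6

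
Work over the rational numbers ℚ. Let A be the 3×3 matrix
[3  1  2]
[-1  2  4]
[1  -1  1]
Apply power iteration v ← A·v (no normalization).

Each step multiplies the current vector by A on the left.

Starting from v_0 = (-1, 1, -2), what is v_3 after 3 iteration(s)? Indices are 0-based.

v_3 = (-123, -29, -16)

v_0 = (-1, 1, -2).
v_1 = A·v_0 = (-6, -5, -4).
v_2 = A·v_1 = (-31, -20, -5).
v_3 = A·v_2 = (-123, -29, -16).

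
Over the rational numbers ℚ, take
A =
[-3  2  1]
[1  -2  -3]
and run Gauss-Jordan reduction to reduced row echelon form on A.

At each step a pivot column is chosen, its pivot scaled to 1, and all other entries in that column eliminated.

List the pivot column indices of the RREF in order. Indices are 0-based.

pivot columns: 0, 1

pivot(0,0)=-3: scale R0 → (1, -2/3, -1/3)
  clear (1,0): R1 −= (1)R0 → (0, -4/3, -8/3)
pivot(1,1)=-4/3: scale R1 → (0, 1, 2)
  clear (0,1): R0 −= (-2/3)R1 → (1, 0, 1)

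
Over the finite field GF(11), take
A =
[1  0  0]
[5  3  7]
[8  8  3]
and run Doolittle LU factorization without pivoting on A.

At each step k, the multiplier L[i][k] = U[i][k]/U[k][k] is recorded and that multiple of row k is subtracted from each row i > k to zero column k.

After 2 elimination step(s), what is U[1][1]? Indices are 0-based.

U[1][1] = 3

[col 0] pivot 1
  R1 -= 5*R0 → (0, 3, 7)  (L[1][0] := 5)
  R2 -= 8*R0 → (0, 8, 3)  (L[2][0] := 8)
[col 1] pivot 3
  R2 -= 10*R1 → (0, 0, 10)  (L[2][1] := 10)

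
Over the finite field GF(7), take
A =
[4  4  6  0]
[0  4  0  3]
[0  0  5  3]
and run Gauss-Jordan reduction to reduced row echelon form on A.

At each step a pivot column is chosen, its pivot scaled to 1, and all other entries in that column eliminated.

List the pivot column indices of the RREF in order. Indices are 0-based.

pivot columns: 0, 1, 2

[1] R0 /= 4  ⇒  (1, 1, 5, 0)
[2] R1 /= 4  ⇒  (0, 1, 0, 6)
     R0 -= 1·R1  ⇒  (1, 0, 5, 1)
[3] R2 /= 5  ⇒  (0, 0, 1, 2)
     R0 -= 5·R2  ⇒  (1, 0, 0, 5)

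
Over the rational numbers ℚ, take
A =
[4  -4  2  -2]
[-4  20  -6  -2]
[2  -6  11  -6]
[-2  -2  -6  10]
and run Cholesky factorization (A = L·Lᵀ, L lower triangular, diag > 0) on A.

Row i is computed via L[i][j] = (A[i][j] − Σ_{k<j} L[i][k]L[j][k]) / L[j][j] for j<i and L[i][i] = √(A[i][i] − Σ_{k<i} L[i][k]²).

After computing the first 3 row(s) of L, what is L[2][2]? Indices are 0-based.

Step 1: L[0][0] = √(4) = 2.
  L[1][0] = (-4) / L[0][0] = -2.
Step 2: L[1][1] = √(16) = 4.
  L[2][0] = (2) / L[0][0] = 1.
  L[2][1] = (-4) / L[1][1] = -1.
Step 3: L[2][2] = √(9) = 3.

L[2][2] = 3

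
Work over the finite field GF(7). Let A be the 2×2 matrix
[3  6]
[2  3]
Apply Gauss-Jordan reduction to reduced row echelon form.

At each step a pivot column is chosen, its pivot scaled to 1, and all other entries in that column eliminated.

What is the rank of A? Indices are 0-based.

step 1: normalize row 0 (÷3) = (1, 2)
  row 1: subtract 2×row0 = (0, 6)
step 2: normalize row 1 (÷6) = (0, 1)
  row 0: subtract 2×row1 = (1, 0)

rank = 2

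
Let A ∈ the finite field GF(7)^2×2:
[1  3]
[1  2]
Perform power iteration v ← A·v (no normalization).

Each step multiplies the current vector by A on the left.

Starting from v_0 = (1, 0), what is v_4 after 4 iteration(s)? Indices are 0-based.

v_4 = (1, 5)

v_0 = (1, 0).
v_1 = A·v_0 = (1, 1).
v_2 = A·v_1 = (4, 3).
v_3 = A·v_2 = (6, 3).
v_4 = A·v_3 = (1, 5).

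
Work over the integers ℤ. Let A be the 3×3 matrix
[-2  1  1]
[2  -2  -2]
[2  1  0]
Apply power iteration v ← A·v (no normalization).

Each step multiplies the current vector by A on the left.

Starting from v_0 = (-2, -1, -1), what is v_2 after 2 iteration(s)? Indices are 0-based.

v_2 = (-9, 14, 4)

v_0 = (-2, -1, -1).
v_1 = A·v_0 = (2, 0, -5).
v_2 = A·v_1 = (-9, 14, 4).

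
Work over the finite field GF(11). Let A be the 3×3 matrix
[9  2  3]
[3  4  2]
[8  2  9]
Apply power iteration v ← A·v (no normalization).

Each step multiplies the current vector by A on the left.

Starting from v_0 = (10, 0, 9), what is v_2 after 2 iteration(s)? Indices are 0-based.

v_2 = (4, 7, 6)

v_0 = (10, 0, 9).
v_1 = A·v_0 = (7, 4, 7).
v_2 = A·v_1 = (4, 7, 6).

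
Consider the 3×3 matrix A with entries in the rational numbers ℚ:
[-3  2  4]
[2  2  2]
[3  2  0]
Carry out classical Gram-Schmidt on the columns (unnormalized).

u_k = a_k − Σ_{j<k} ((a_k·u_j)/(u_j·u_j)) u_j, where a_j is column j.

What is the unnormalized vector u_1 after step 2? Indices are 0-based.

u_1 = (28/11, 18/11, 16/11)

Step 1: u_0 = a_0 = (-3, 2, 3).
Step 2: u_1 = a_1 − (2/11)·u_0 = (28/11, 18/11, 16/11).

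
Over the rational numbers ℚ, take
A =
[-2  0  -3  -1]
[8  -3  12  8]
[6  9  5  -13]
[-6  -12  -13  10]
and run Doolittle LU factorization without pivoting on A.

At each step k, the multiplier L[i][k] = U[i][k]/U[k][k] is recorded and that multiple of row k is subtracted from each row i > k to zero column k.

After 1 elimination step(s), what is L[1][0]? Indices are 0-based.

k=0: U[0][0]=-2
  eliminate (1,0): mult=-4, new row 1: (0, -3, 0, 4); set L[1][0]=-4
  eliminate (2,0): mult=-3, new row 2: (0, 9, -4, -16); set L[2][0]=-3
  eliminate (3,0): mult=3, new row 3: (0, -12, -4, 13); set L[3][0]=3

L[1][0] = -4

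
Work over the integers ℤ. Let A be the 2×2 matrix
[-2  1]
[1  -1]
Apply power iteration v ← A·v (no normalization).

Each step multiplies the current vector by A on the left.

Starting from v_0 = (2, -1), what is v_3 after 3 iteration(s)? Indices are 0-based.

v_0 = (2, -1).
v_1 = A·v_0 = (-5, 3).
v_2 = A·v_1 = (13, -8).
v_3 = A·v_2 = (-34, 21).

v_3 = (-34, 21)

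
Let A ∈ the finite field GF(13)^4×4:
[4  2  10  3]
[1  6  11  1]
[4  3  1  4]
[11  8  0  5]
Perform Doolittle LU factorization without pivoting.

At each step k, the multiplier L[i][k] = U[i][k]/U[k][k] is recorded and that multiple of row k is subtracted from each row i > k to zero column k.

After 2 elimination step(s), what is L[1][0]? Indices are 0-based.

L[1][0] = 10

Step 1: pivot at (0,0) is 4.
  row1 ← row1 − (10)·row0  ⇒  L[1][0]=10, U row1=(0, 12, 2, 10)
  row2 ← row2 − (1)·row0  ⇒  L[2][0]=1, U row2=(0, 1, 4, 1)
  row3 ← row3 − (6)·row0  ⇒  L[3][0]=6, U row3=(0, 9, 5, 0)
Step 2: pivot at (1,1) is 12.
  row2 ← row2 − (12)·row1  ⇒  L[2][1]=12, U row2=(0, 0, 6, 11)
  row3 ← row3 − (4)·row1  ⇒  L[3][1]=4, U row3=(0, 0, 10, 12)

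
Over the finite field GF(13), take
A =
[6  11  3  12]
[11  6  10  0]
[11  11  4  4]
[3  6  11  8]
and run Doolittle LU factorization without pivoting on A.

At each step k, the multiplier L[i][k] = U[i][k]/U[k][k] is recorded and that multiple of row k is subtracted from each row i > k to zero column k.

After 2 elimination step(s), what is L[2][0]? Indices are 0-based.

L[2][0] = 4

k=0: U[0][0]=6
  eliminate (1,0): mult=4, new row 1: (0, 1, 11, 4); set L[1][0]=4
  eliminate (2,0): mult=4, new row 2: (0, 6, 5, 8); set L[2][0]=4
  eliminate (3,0): mult=7, new row 3: (0, 7, 3, 2); set L[3][0]=7
k=1: U[1][1]=1
  eliminate (2,1): mult=6, new row 2: (0, 0, 4, 10); set L[2][1]=6
  eliminate (3,1): mult=7, new row 3: (0, 0, 4, 0); set L[3][1]=7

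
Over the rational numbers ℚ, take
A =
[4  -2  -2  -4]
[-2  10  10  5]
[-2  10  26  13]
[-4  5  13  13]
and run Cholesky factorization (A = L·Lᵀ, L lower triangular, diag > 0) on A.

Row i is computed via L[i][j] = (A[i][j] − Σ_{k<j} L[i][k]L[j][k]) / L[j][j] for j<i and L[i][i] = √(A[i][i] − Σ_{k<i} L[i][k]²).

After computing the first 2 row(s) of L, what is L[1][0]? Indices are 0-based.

L[1][0] = -1

Step 1: L[0][0] = √(4) = 2.
  L[1][0] = (-2) / L[0][0] = -1.
Step 2: L[1][1] = √(9) = 3.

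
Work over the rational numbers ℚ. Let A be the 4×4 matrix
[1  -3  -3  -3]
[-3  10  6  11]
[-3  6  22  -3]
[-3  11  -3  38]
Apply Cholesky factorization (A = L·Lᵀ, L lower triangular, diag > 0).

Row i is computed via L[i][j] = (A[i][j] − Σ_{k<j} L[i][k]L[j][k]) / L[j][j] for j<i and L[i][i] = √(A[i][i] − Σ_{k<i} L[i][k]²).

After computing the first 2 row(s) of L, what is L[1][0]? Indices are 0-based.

Step 1: L[0][0] = √(1) = 1.
  L[1][0] = (-3) / L[0][0] = -3.
Step 2: L[1][1] = √(1) = 1.

L[1][0] = -3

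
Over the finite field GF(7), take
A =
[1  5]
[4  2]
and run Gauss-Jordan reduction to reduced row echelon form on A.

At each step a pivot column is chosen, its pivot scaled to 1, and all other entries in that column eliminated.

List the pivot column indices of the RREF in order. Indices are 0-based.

step 1: normalize row 0 (÷1) = (1, 5)
  row 1: subtract 4×row0 = (0, 3)
step 2: normalize row 1 (÷3) = (0, 1)
  row 0: subtract 5×row1 = (1, 0)

pivot columns: 0, 1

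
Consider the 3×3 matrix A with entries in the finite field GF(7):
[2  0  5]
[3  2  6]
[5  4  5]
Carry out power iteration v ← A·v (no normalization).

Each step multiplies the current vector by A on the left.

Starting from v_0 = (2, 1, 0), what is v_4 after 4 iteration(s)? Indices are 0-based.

v_4 = (1, 3, 3)

v_0 = (2, 1, 0).
v_1 = A·v_0 = (4, 1, 0).
v_2 = A·v_1 = (1, 0, 3).
v_3 = A·v_2 = (3, 0, 6).
v_4 = A·v_3 = (1, 3, 3).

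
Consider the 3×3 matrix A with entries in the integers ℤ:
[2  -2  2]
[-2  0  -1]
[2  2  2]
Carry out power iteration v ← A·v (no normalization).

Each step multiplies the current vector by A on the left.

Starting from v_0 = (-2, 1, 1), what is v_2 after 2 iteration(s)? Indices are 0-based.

v_2 = (-14, 8, -2)

v_0 = (-2, 1, 1).
v_1 = A·v_0 = (-4, 3, 0).
v_2 = A·v_1 = (-14, 8, -2).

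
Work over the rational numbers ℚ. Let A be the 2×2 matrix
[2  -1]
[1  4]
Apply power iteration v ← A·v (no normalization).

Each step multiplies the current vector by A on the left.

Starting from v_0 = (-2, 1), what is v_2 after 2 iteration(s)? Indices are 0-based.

v_0 = (-2, 1).
v_1 = A·v_0 = (-5, 2).
v_2 = A·v_1 = (-12, 3).

v_2 = (-12, 3)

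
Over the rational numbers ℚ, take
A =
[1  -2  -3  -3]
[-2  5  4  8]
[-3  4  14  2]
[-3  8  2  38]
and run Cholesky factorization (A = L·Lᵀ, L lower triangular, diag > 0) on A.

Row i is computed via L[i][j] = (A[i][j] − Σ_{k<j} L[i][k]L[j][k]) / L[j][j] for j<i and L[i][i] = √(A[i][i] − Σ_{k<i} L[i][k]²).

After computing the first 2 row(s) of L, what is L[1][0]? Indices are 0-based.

Step 1: L[0][0] = √(1) = 1.
  L[1][0] = (-2) / L[0][0] = -2.
Step 2: L[1][1] = √(1) = 1.

L[1][0] = -2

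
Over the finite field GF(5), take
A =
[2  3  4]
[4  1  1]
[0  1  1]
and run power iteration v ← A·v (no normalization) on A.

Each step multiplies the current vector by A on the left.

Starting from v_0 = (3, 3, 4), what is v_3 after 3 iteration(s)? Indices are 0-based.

v_3 = (3, 4, 1)

v_0 = (3, 3, 4).
v_1 = A·v_0 = (1, 4, 2).
v_2 = A·v_1 = (2, 0, 1).
v_3 = A·v_2 = (3, 4, 1).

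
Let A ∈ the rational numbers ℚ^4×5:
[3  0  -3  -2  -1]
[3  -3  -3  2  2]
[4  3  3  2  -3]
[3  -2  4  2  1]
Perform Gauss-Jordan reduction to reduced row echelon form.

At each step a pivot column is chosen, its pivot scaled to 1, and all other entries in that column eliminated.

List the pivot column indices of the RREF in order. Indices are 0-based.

pivot(0,0)=3: scale R0 → (1, 0, -1, -2/3, -1/3)
  clear (1,0): R1 −= (3)R0 → (0, -3, 0, 4, 3)
  clear (2,0): R2 −= (4)R0 → (0, 3, 7, 14/3, -5/3)
  clear (3,0): R3 −= (3)R0 → (0, -2, 7, 4, 2)
pivot(1,1)=-3: scale R1 → (0, 1, 0, -4/3, -1)
  clear (2,1): R2 −= (3)R1 → (0, 0, 7, 26/3, 4/3)
  clear (3,1): R3 −= (-2)R1 → (0, 0, 7, 4/3, 0)
pivot(2,2)=7: scale R2 → (0, 0, 1, 26/21, 4/21)
  clear (0,2): R0 −= (-1)R2 → (1, 0, 0, 4/7, -1/7)
  clear (3,2): R3 −= (7)R2 → (0, 0, 0, -22/3, -4/3)
pivot(3,3)=-22/3: scale R3 → (0, 0, 0, 1, 2/11)
  clear (0,3): R0 −= (4/7)R3 → (1, 0, 0, 0, -19/77)
  clear (1,3): R1 −= (-4/3)R3 → (0, 1, 0, 0, -25/33)
  clear (2,3): R2 −= (26/21)R3 → (0, 0, 1, 0, -8/231)

pivot columns: 0, 1, 2, 3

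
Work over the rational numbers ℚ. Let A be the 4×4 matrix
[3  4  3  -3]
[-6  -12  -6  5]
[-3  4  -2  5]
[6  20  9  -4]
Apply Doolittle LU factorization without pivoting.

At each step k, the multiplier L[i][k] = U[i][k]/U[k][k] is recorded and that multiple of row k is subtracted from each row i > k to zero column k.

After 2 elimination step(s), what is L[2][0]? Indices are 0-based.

L[2][0] = -1

k=0: U[0][0]=3
  eliminate (1,0): mult=-2, new row 1: (0, -4, 0, -1); set L[1][0]=-2
  eliminate (2,0): mult=-1, new row 2: (0, 8, 1, 2); set L[2][0]=-1
  eliminate (3,0): mult=2, new row 3: (0, 12, 3, 2); set L[3][0]=2
k=1: U[1][1]=-4
  eliminate (2,1): mult=-2, new row 2: (0, 0, 1, 0); set L[2][1]=-2
  eliminate (3,1): mult=-3, new row 3: (0, 0, 3, -1); set L[3][1]=-3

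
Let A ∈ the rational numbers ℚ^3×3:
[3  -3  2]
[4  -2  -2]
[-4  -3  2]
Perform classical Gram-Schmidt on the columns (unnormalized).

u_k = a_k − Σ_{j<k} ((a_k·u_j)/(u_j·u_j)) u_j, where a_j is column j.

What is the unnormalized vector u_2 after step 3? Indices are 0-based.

u_2 = (1400/877, -1470/877, -420/877)

Step 1: u_0 = a_0 = (3, 4, -4).
Step 2: u_1 = a_1 − (-5/41)·u_0 = (-108/41, -62/41, -143/41).
Step 3: u_2 = a_2 − (-10/41)·u_0 − (-378/877)·u_1 = (1400/877, -1470/877, -420/877).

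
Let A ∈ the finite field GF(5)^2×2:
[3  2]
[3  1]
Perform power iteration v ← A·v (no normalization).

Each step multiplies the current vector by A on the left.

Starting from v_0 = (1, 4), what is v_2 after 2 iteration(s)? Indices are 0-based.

v_0 = (1, 4).
v_1 = A·v_0 = (1, 2).
v_2 = A·v_1 = (2, 0).

v_2 = (2, 0)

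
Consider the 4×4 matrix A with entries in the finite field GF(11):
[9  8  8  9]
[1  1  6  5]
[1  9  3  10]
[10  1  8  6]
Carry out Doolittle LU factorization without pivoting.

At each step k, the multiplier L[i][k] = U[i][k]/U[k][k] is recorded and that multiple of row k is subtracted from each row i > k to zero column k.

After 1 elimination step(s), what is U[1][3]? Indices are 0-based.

[col 0] pivot 9
  R1 -= 5*R0 → (0, 5, 10, 4)  (L[1][0] := 5)
  R2 -= 5*R0 → (0, 2, 7, 9)  (L[2][0] := 5)
  R3 -= 6*R0 → (0, 8, 4, 7)  (L[3][0] := 6)

U[1][3] = 4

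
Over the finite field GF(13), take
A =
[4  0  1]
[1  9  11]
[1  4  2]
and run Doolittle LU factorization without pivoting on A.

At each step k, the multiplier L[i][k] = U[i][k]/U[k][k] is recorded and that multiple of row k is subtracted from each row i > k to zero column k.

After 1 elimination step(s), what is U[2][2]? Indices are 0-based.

U[2][2] = 5

Step 1: pivot at (0,0) is 4.
  row1 ← row1 − (10)·row0  ⇒  L[1][0]=10, U row1=(0, 9, 1)
  row2 ← row2 − (10)·row0  ⇒  L[2][0]=10, U row2=(0, 4, 5)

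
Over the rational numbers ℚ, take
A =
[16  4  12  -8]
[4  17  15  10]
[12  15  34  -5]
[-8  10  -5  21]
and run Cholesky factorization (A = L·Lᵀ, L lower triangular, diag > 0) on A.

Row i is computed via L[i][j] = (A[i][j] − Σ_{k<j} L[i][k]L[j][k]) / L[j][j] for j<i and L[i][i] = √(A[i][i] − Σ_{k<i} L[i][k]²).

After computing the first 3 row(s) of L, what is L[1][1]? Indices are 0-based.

Step 1: L[0][0] = √(16) = 4.
  L[1][0] = (4) / L[0][0] = 1.
Step 2: L[1][1] = √(16) = 4.
  L[2][0] = (12) / L[0][0] = 3.
  L[2][1] = (12) / L[1][1] = 3.
Step 3: L[2][2] = √(16) = 4.

L[1][1] = 4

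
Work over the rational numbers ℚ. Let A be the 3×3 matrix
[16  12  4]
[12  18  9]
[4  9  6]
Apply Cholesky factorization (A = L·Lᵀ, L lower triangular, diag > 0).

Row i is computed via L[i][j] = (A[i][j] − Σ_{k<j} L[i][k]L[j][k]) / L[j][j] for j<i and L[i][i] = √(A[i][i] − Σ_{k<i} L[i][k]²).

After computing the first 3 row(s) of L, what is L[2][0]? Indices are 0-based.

L[2][0] = 1

Step 1: L[0][0] = √(16) = 4.
  L[1][0] = (12) / L[0][0] = 3.
Step 2: L[1][1] = √(9) = 3.
  L[2][0] = (4) / L[0][0] = 1.
  L[2][1] = (6) / L[1][1] = 2.
Step 3: L[2][2] = √(1) = 1.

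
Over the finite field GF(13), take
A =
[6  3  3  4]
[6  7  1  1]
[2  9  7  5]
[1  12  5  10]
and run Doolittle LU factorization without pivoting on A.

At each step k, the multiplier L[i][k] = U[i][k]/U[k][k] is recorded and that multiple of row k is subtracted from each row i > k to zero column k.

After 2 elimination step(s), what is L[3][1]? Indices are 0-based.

[col 0] pivot 6
  R1 -= 1*R0 → (0, 4, 11, 10)  (L[1][0] := 1)
  R2 -= 9*R0 → (0, 8, 6, 8)  (L[2][0] := 9)
  R3 -= 11*R0 → (0, 5, 11, 5)  (L[3][0] := 11)
[col 1] pivot 4
  R2 -= 2*R1 → (0, 0, 10, 1)  (L[2][1] := 2)
  R3 -= 11*R1 → (0, 0, 7, 12)  (L[3][1] := 11)

L[3][1] = 11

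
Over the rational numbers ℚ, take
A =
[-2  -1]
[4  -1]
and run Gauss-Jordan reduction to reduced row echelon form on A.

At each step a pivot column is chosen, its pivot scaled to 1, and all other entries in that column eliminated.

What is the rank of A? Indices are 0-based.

rank = 2

[1] R0 /= -2  ⇒  (1, 1/2)
     R1 -= 4·R0  ⇒  (0, -3)
[2] R1 /= -3  ⇒  (0, 1)
     R0 -= 1/2·R1  ⇒  (1, 0)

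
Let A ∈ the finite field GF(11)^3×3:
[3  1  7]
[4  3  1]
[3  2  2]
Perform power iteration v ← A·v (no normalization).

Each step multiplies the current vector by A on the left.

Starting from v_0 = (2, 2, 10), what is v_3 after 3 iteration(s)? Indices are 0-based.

v_3 = (10, 2, 1)

v_0 = (2, 2, 10).
v_1 = A·v_0 = (1, 2, 8).
v_2 = A·v_1 = (6, 7, 1).
v_3 = A·v_2 = (10, 2, 1).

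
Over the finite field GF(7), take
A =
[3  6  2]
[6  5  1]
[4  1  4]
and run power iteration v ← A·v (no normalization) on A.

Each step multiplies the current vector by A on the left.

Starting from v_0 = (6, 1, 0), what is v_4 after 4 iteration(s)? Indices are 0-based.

v_0 = (6, 1, 0).
v_1 = A·v_0 = (3, 6, 4).
v_2 = A·v_1 = (4, 3, 6).
v_3 = A·v_2 = (0, 3, 1).
v_4 = A·v_3 = (6, 2, 0).

v_4 = (6, 2, 0)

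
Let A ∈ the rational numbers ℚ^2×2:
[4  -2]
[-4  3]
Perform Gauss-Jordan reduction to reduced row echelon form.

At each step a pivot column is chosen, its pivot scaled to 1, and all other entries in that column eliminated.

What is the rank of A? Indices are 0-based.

rank = 2

[1] R0 /= 4  ⇒  (1, -1/2)
     R1 -= -4·R0  ⇒  (0, 1)
[2] R1 /= 1  ⇒  (0, 1)
     R0 -= -1/2·R1  ⇒  (1, 0)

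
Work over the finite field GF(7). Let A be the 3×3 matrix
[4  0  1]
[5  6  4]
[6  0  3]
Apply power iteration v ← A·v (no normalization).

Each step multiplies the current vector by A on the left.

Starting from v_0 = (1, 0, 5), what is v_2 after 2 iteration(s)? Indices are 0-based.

v_0 = (1, 0, 5).
v_1 = A·v_0 = (2, 4, 0).
v_2 = A·v_1 = (1, 6, 5).

v_2 = (1, 6, 5)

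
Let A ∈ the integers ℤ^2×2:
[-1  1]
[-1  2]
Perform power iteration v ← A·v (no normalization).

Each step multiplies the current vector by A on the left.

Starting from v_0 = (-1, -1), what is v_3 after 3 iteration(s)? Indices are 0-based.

v_0 = (-1, -1).
v_1 = A·v_0 = (0, -1).
v_2 = A·v_1 = (-1, -2).
v_3 = A·v_2 = (-1, -3).

v_3 = (-1, -3)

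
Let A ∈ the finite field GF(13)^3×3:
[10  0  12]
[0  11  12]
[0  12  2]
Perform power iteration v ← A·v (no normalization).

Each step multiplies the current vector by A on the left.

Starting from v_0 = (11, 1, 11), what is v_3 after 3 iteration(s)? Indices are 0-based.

v_3 = (2, 0, 1)

v_0 = (11, 1, 11).
v_1 = A·v_0 = (8, 0, 8).
v_2 = A·v_1 = (7, 5, 3).
v_3 = A·v_2 = (2, 0, 1).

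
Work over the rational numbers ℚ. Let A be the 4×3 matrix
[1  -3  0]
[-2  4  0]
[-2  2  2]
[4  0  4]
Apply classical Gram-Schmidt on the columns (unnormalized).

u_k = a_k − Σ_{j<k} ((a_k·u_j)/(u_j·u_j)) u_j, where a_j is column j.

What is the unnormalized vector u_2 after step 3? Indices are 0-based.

Step 1: u_0 = a_0 = (1, -2, -2, 4).
Step 2: u_1 = a_1 − (-3/5)·u_0 = (-12/5, 14/5, 4/5, 12/5).
Step 3: u_2 = a_2 − (12/25)·u_0 − (14/25)·u_1 = (108/125, -76/125, 314/125, 92/125).

u_2 = (108/125, -76/125, 314/125, 92/125)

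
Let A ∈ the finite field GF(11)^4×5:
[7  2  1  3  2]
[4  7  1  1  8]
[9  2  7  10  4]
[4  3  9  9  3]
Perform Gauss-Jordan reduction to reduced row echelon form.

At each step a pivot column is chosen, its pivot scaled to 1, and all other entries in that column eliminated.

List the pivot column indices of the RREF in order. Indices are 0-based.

[1] R0 /= 7  ⇒  (1, 5, 8, 2, 5)
     R1 -= 4·R0  ⇒  (0, 9, 2, 4, 10)
     R2 -= 9·R0  ⇒  (0, 1, 1, 3, 3)
     R3 -= 4·R0  ⇒  (0, 5, 10, 1, 5)
[2] R1 /= 9  ⇒  (0, 1, 10, 9, 6)
     R0 -= 5·R1  ⇒  (1, 0, 2, 1, 8)
     R2 -= 1·R1  ⇒  (0, 0, 2, 5, 8)
     R3 -= 5·R1  ⇒  (0, 0, 4, 0, 8)
[3] R2 /= 2  ⇒  (0, 0, 1, 8, 4)
     R0 -= 2·R2  ⇒  (1, 0, 0, 7, 0)
     R1 -= 10·R2  ⇒  (0, 1, 0, 6, 10)
     R3 -= 4·R2  ⇒  (0, 0, 0, 1, 3)
[4] R3 /= 1  ⇒  (0, 0, 0, 1, 3)
     R0 -= 7·R3  ⇒  (1, 0, 0, 0, 1)
     R1 -= 6·R3  ⇒  (0, 1, 0, 0, 3)
     R2 -= 8·R3  ⇒  (0, 0, 1, 0, 2)

pivot columns: 0, 1, 2, 3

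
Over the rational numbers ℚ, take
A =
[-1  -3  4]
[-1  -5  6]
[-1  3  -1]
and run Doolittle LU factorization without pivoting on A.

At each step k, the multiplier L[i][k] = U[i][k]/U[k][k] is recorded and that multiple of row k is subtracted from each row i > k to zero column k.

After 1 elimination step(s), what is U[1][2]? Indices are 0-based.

k=0: U[0][0]=-1
  eliminate (1,0): mult=1, new row 1: (0, -2, 2); set L[1][0]=1
  eliminate (2,0): mult=1, new row 2: (0, 6, -5); set L[2][0]=1

U[1][2] = 2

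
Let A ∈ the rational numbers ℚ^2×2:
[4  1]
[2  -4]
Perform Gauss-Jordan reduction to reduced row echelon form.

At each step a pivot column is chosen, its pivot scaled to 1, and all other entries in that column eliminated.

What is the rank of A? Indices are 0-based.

step 1: normalize row 0 (÷4) = (1, 1/4)
  row 1: subtract 2×row0 = (0, -9/2)
step 2: normalize row 1 (÷-9/2) = (0, 1)
  row 0: subtract 1/4×row1 = (1, 0)

rank = 2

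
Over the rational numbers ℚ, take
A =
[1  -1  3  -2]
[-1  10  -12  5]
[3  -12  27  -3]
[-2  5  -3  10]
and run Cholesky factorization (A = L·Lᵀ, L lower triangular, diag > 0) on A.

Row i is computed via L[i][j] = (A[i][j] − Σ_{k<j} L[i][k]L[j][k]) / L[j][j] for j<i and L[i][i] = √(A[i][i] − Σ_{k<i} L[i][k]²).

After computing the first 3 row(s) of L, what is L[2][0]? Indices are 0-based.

L[2][0] = 3

Step 1: L[0][0] = √(1) = 1.
  L[1][0] = (-1) / L[0][0] = -1.
Step 2: L[1][1] = √(9) = 3.
  L[2][0] = (3) / L[0][0] = 3.
  L[2][1] = (-9) / L[1][1] = -3.
Step 3: L[2][2] = √(9) = 3.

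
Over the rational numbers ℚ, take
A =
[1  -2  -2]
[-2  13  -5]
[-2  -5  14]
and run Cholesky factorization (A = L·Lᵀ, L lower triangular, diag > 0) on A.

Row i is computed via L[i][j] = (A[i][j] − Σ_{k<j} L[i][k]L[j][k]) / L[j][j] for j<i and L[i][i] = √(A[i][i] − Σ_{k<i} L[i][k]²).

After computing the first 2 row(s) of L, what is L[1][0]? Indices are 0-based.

L[1][0] = -2

Step 1: L[0][0] = √(1) = 1.
  L[1][0] = (-2) / L[0][0] = -2.
Step 2: L[1][1] = √(9) = 3.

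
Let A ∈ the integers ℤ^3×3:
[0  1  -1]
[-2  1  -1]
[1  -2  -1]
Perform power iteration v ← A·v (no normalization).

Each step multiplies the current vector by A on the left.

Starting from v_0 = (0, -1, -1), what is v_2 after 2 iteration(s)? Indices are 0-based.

v_0 = (0, -1, -1).
v_1 = A·v_0 = (0, 0, 3).
v_2 = A·v_1 = (-3, -3, -3).

v_2 = (-3, -3, -3)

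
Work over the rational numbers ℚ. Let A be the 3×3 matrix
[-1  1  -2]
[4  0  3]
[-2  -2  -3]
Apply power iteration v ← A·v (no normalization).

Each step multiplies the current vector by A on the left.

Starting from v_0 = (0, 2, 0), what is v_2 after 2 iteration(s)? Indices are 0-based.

v_2 = (6, -4, 8)

v_0 = (0, 2, 0).
v_1 = A·v_0 = (2, 0, -4).
v_2 = A·v_1 = (6, -4, 8).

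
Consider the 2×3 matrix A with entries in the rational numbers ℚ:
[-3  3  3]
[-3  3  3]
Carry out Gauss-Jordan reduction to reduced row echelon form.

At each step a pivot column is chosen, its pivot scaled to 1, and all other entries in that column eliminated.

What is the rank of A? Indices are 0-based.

rank = 1

step 1: normalize row 0 (÷-3) = (1, -1, -1)
  row 1: subtract -3×row0 = (0, 0, 0)
skip col 1 (zero from row 1)
skip col 2 (zero from row 1)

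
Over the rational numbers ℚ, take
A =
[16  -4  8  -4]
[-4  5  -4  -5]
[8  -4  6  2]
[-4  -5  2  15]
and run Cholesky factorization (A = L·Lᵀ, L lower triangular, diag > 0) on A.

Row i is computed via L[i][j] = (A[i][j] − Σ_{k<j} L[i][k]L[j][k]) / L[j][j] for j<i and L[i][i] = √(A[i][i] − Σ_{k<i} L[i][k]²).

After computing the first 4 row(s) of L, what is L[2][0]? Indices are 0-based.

Step 1: L[0][0] = √(16) = 4.
  L[1][0] = (-4) / L[0][0] = -1.
Step 2: L[1][1] = √(4) = 2.
  L[2][0] = (8) / L[0][0] = 2.
  L[2][1] = (-2) / L[1][1] = -1.
Step 3: L[2][2] = √(1) = 1.
  L[3][0] = (-4) / L[0][0] = -1.
  L[3][1] = (-6) / L[1][1] = -3.
  L[3][2] = (1) / L[2][2] = 1.
Step 4: L[3][3] = √(4) = 2.

L[2][0] = 2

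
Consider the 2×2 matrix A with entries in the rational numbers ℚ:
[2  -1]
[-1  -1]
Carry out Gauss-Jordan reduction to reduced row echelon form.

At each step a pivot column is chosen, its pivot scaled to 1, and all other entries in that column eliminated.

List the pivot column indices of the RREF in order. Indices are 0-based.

pivot columns: 0, 1

pivot(0,0)=2: scale R0 → (1, -1/2)
  clear (1,0): R1 −= (-1)R0 → (0, -3/2)
pivot(1,1)=-3/2: scale R1 → (0, 1)
  clear (0,1): R0 −= (-1/2)R1 → (1, 0)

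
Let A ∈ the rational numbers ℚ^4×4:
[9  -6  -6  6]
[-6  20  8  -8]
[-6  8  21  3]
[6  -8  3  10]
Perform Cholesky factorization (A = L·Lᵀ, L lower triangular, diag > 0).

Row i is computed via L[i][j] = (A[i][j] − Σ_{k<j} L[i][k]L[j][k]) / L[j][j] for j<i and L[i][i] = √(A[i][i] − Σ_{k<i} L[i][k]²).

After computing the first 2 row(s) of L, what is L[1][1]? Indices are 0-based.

L[1][1] = 4

Step 1: L[0][0] = √(9) = 3.
  L[1][0] = (-6) / L[0][0] = -2.
Step 2: L[1][1] = √(16) = 4.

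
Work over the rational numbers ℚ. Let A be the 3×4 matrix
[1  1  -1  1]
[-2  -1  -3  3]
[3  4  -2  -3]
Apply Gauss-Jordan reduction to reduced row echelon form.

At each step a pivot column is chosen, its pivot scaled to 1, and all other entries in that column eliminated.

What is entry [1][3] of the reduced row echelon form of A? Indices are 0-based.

pivot(0,0)=1: scale R0 → (1, 1, -1, 1)
  clear (1,0): R1 −= (-2)R0 → (0, 1, -5, 5)
  clear (2,0): R2 −= (3)R0 → (0, 1, 1, -6)
pivot(1,1)=1: scale R1 → (0, 1, -5, 5)
  clear (0,1): R0 −= (1)R1 → (1, 0, 4, -4)
  clear (2,1): R2 −= (1)R1 → (0, 0, 6, -11)
pivot(2,2)=6: scale R2 → (0, 0, 1, -11/6)
  clear (0,2): R0 −= (4)R2 → (1, 0, 0, 10/3)
  clear (1,2): R1 −= (-5)R2 → (0, 1, 0, -25/6)

M[1][3] = -25/6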